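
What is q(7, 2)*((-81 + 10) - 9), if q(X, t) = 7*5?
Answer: -2800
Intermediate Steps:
q(X, t) = 35
q(7, 2)*((-81 + 10) - 9) = 35*((-81 + 10) - 9) = 35*(-71 - 9) = 35*(-80) = -2800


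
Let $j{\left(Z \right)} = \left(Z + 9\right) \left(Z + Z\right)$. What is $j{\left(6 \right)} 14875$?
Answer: $2677500$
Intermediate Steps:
$j{\left(Z \right)} = 2 Z \left(9 + Z\right)$ ($j{\left(Z \right)} = \left(9 + Z\right) 2 Z = 2 Z \left(9 + Z\right)$)
$j{\left(6 \right)} 14875 = 2 \cdot 6 \left(9 + 6\right) 14875 = 2 \cdot 6 \cdot 15 \cdot 14875 = 180 \cdot 14875 = 2677500$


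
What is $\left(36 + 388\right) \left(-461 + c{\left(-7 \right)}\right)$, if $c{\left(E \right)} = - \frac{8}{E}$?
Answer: $- \frac{1364856}{7} \approx -1.9498 \cdot 10^{5}$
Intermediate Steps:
$\left(36 + 388\right) \left(-461 + c{\left(-7 \right)}\right) = \left(36 + 388\right) \left(-461 - \frac{8}{-7}\right) = 424 \left(-461 - - \frac{8}{7}\right) = 424 \left(-461 + \frac{8}{7}\right) = 424 \left(- \frac{3219}{7}\right) = - \frac{1364856}{7}$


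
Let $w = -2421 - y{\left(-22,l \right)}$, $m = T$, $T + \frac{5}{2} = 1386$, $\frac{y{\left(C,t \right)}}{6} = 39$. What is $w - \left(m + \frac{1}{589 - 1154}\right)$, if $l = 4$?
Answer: $- \frac{4563503}{1130} \approx -4038.5$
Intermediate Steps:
$y{\left(C,t \right)} = 234$ ($y{\left(C,t \right)} = 6 \cdot 39 = 234$)
$T = \frac{2767}{2}$ ($T = - \frac{5}{2} + 1386 = \frac{2767}{2} \approx 1383.5$)
$m = \frac{2767}{2} \approx 1383.5$
$w = -2655$ ($w = -2421 - 234 = -2655$)
$w - \left(m + \frac{1}{589 - 1154}\right) = -2655 - \left(\frac{2767}{2} + \frac{1}{589 - 1154}\right) = -2655 - \left(\frac{2767}{2} + \frac{1}{-565}\right) = -2655 - \left(\frac{2767}{2} - \frac{1}{565}\right) = -2655 - \frac{1563353}{1130} = - \frac{4563503}{1130}$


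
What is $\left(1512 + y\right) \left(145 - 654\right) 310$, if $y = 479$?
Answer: $-314159890$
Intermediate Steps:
$\left(1512 + y\right) \left(145 - 654\right) 310 = \left(1512 + 479\right) \left(145 - 654\right) 310 = 1991 \left(-509\right) 310 = \left(-1013419\right) 310 = -314159890$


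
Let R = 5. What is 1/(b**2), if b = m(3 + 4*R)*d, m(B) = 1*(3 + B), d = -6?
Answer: 1/24336 ≈ 4.1091e-5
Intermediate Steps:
m(B) = 3 + B
b = -156 (b = (3 + (3 + 4*5))*(-6) = (3 + (3 + 20))*(-6) = (3 + 23)*(-6) = 26*(-6) = -156)
1/(b**2) = 1/((-156)**2) = 1/24336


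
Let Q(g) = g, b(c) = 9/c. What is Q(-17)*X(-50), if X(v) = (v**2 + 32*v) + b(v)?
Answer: -764847/50 ≈ -15297.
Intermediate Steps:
X(v) = v**2 + 9/v + 32*v (X(v) = (v**2 + 32*v) + 9/v = v**2 + 9/v + 32*v)
Q(-17)*X(-50) = -17*(9 + (-50)**2*(32 - 50))/(-50) = -(-17)*(9 + 2500*(-18))/50 = -(-17)*(9 - 45000)/50 = -(-17)*(-44991)/50 = -17*44991/50 = -764847/50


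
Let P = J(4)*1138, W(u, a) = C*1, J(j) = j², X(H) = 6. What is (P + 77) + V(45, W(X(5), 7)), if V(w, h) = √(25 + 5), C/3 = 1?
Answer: 18285 + √30 ≈ 18290.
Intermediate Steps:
C = 3 (C = 3*1 = 3)
W(u, a) = 3 (W(u, a) = 3*1 = 3)
V(w, h) = √30
P = 18208 (P = 4²*1138 = 16*1138 = 18208)
(P + 77) + V(45, W(X(5), 7)) = (18208 + 77) + √30 = 18285 + √30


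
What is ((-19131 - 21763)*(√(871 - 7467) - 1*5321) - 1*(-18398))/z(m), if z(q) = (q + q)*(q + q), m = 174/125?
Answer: 850060046875/30276 - 319484375*I*√1649/30276 ≈ 2.8077e+7 - 4.2851e+5*I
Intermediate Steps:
m = 174/125 (m = 174*(1/125) = 174/125 ≈ 1.3920)
z(q) = 4*q² (z(q) = (2*q)*(2*q) = 4*q²)
((-19131 - 21763)*(√(871 - 7467) - 1*5321) - 1*(-18398))/z(m) = ((-19131 - 21763)*(√(871 - 7467) - 1*5321) - 1*(-18398))/((4*(174/125)²)) = (-40894*(√(-6596) - 5321) + 18398)/((4*(30276/15625))) = (-40894*(2*I*√1649 - 5321) + 18398)/(121104/15625) = (-40894*(-5321 + 2*I*√1649) + 18398)*(15625/121104) = ((217596974 - 81788*I*√1649) + 18398)*(15625/121104) = (217615372 - 81788*I*√1649)*(15625/121104) = 850060046875/30276 - 319484375*I*√1649/30276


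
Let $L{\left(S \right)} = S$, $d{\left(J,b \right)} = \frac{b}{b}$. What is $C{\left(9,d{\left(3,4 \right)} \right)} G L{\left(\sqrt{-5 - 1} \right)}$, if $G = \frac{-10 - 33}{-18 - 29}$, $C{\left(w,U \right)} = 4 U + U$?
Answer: $\frac{215 i \sqrt{6}}{47} \approx 11.205 i$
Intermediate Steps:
$d{\left(J,b \right)} = 1$
$C{\left(w,U \right)} = 5 U$
$G = \frac{43}{47}$ ($G = - \frac{43}{-47} = \left(-43\right) \left(- \frac{1}{47}\right) = \frac{43}{47} \approx 0.91489$)
$C{\left(9,d{\left(3,4 \right)} \right)} G L{\left(\sqrt{-5 - 1} \right)} = 5 \cdot 1 \cdot \frac{43}{47} \sqrt{-5 - 1} = 5 \cdot \frac{43}{47} \sqrt{-6} = \frac{215 i \sqrt{6}}{47}$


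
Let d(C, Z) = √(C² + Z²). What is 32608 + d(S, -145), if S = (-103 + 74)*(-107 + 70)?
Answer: 32608 + 29*√1394 ≈ 33691.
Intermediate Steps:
S = 1073 (S = -29*(-37) = 1073)
32608 + d(S, -145) = 32608 + √(1073² + (-145)²) = 32608 + √(1151329 + 21025) = 32608 + √1172354 = 32608 + 29*√1394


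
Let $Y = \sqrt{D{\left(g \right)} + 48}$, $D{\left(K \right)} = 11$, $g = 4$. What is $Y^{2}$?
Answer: $59$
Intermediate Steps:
$Y = \sqrt{59}$ ($Y = \sqrt{11 + 48} = \sqrt{59} \approx 7.6811$)
$Y^{2} = \left(\sqrt{59}\right)^{2} = 59$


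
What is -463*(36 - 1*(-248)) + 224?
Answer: -131268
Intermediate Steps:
-463*(36 - 1*(-248)) + 224 = -463*(36 + 248) + 224 = -463*284 + 224 = -131492 + 224 = -131268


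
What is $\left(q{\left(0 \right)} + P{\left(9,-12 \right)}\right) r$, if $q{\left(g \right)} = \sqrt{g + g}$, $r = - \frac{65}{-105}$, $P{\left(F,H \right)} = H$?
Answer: $- \frac{52}{7} \approx -7.4286$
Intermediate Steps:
$r = \frac{13}{21}$ ($r = \left(-65\right) \left(- \frac{1}{105}\right) = \frac{13}{21} \approx 0.61905$)
$q{\left(g \right)} = \sqrt{2} \sqrt{g}$ ($q{\left(g \right)} = \sqrt{2 g} = \sqrt{2} \sqrt{g}$)
$\left(q{\left(0 \right)} + P{\left(9,-12 \right)}\right) r = \left(\sqrt{2} \sqrt{0} - 12\right) \frac{13}{21} = \left(\sqrt{2} \cdot 0 - 12\right) \frac{13}{21} = \left(0 - 12\right) \frac{13}{21} = \left(-12\right) \frac{13}{21} = - \frac{52}{7}$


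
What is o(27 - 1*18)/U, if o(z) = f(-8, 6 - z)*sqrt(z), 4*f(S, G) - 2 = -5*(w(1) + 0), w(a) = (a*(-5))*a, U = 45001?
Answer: 81/180004 ≈ 0.00044999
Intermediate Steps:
w(a) = -5*a**2 (w(a) = (-5*a)*a = -5*a**2)
f(S, G) = 27/4 (f(S, G) = 1/2 + (-5*(-5*1**2 + 0))/4 = 1/2 + (-5*(-5*1 + 0))/4 = 1/2 + (-5*(-5 + 0))/4 = 1/2 + (-5*(-5))/4 = 1/2 + (1/4)*25 = 1/2 + 25/4 = 27/4)
o(z) = 27*sqrt(z)/4
o(27 - 1*18)/U = (27*sqrt(27 - 1*18)/4)/45001 = (27*sqrt(27 - 18)/4)*(1/45001) = (27*sqrt(9)/4)*(1/45001) = ((27/4)*3)*(1/45001) = (81/4)*(1/45001) = 81/180004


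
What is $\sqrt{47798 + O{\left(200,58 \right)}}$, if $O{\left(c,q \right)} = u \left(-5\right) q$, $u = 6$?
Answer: $\sqrt{46058} \approx 214.61$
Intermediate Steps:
$O{\left(c,q \right)} = - 30 q$ ($O{\left(c,q \right)} = 6 \left(-5\right) q = - 30 q$)
$\sqrt{47798 + O{\left(200,58 \right)}} = \sqrt{47798 - 1740} = \sqrt{46058}$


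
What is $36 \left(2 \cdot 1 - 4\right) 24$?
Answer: $-1728$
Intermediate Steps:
$36 \left(2 \cdot 1 - 4\right) 24 = 36 \left(2 - 4\right) 24 = 36 \left(-2\right) 24 = \left(-72\right) 24 = -1728$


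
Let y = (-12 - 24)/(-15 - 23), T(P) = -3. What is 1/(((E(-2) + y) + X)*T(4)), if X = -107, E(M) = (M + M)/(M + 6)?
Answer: 19/6102 ≈ 0.0031137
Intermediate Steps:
E(M) = 2*M/(6 + M) (E(M) = (2*M)/(6 + M) = 2*M/(6 + M))
y = 18/19 (y = -36/(-38) = -36*(-1/38) = 18/19 ≈ 0.94737)
1/(((E(-2) + y) + X)*T(4)) = 1/(((2*(-2)/(6 - 2) + 18/19) - 107)*(-3)) = 1/(((2*(-2)/4 + 18/19) - 107)*(-3)) = 1/(((2*(-2)*(¼) + 18/19) - 107)*(-3)) = 1/(((-1 + 18/19) - 107)*(-3)) = 1/((-1/19 - 107)*(-3)) = 1/(-2034/19*(-3)) = 1/(6102/19) = 19/6102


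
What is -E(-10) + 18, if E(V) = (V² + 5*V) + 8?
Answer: -40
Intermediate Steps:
E(V) = 8 + V² + 5*V
-E(-10) + 18 = -(8 + (-10)² + 5*(-10)) + 18 = -(8 + 100 - 50) + 18 = -1*58 + 18 = -58 + 18 = -40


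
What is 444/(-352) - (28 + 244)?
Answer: -24047/88 ≈ -273.26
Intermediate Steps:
444/(-352) - (28 + 244) = 444*(-1/352) - 1*272 = -111/88 - 272 = -24047/88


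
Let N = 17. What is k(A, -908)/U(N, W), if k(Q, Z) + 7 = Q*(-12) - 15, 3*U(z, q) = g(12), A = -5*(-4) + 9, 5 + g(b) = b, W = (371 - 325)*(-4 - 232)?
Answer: -1110/7 ≈ -158.57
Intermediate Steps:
W = -10856 (W = 46*(-236) = -10856)
g(b) = -5 + b
A = 29 (A = 20 + 9 = 29)
U(z, q) = 7/3 (U(z, q) = (-5 + 12)/3 = (⅓)*7 = 7/3)
k(Q, Z) = -22 - 12*Q (k(Q, Z) = -7 + (Q*(-12) - 15) = -7 + (-12*Q - 15) = -7 + (-15 - 12*Q) = -22 - 12*Q)
k(A, -908)/U(N, W) = (-22 - 12*29)/(7/3) = (-22 - 348)*(3/7) = -370*3/7 = -1110/7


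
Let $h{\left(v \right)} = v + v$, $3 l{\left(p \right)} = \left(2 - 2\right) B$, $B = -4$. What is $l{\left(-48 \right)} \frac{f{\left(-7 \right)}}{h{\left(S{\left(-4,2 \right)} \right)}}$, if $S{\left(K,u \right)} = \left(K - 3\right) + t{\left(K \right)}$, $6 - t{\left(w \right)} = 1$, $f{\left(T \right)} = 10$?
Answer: $0$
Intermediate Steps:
$t{\left(w \right)} = 5$ ($t{\left(w \right)} = 6 - 1 = 5$)
$S{\left(K,u \right)} = 2 + K$ ($S{\left(K,u \right)} = \left(K - 3\right) + 5 = \left(-3 + K\right) + 5 = 2 + K$)
$l{\left(p \right)} = 0$ ($l{\left(p \right)} = \frac{\left(2 - 2\right) \left(-4\right)}{3} = \frac{0 \left(-4\right)}{3} = \frac{1}{3} \cdot 0 = 0$)
$h{\left(v \right)} = 2 v$
$l{\left(-48 \right)} \frac{f{\left(-7 \right)}}{h{\left(S{\left(-4,2 \right)} \right)}} = 0 \frac{10}{2 \left(2 - 4\right)} = 0 \frac{10}{2 \left(-2\right)} = 0 \frac{10}{-4} = 0 \cdot 10 \left(- \frac{1}{4}\right) = 0 \left(- \frac{5}{2}\right) = 0$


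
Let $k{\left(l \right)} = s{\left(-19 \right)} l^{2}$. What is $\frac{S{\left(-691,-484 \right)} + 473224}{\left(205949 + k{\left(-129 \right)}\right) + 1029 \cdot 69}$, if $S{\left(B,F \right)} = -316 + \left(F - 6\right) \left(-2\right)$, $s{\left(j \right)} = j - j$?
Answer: $\frac{236944}{138475} \approx 1.7111$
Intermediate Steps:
$s{\left(j \right)} = 0$
$k{\left(l \right)} = 0$ ($k{\left(l \right)} = 0 l^{2} = 0$)
$S{\left(B,F \right)} = -304 - 2 F$ ($S{\left(B,F \right)} = -316 + \left(-6 + F\right) \left(-2\right) = -316 - \left(-12 + 2 F\right) = -304 - 2 F$)
$\frac{S{\left(-691,-484 \right)} + 473224}{\left(205949 + k{\left(-129 \right)}\right) + 1029 \cdot 69} = \frac{\left(-304 - -968\right) + 473224}{\left(205949 + 0\right) + 1029 \cdot 69} = \frac{\left(-304 + 968\right) + 473224}{205949 + 71001} = \frac{664 + 473224}{276950} = 473888 \cdot \frac{1}{276950} = \frac{236944}{138475}$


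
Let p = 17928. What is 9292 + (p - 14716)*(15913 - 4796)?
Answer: 35717096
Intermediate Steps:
9292 + (p - 14716)*(15913 - 4796) = 9292 + (17928 - 14716)*(15913 - 4796) = 9292 + 3212*11117 = 9292 + 35707804 = 35717096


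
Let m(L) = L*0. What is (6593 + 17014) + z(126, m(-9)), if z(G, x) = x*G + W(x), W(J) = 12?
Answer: 23619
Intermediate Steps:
m(L) = 0
z(G, x) = 12 + G*x (z(G, x) = x*G + 12 = G*x + 12 = 12 + G*x)
(6593 + 17014) + z(126, m(-9)) = (6593 + 17014) + (12 + 126*0) = 23607 + (12 + 0) = 23607 + 12 = 23619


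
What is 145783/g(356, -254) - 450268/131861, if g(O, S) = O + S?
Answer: 19177164827/13449822 ≈ 1425.8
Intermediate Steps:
145783/g(356, -254) - 450268/131861 = 145783/(356 - 254) - 450268/131861 = 145783/102 - 450268*1/131861 = 145783*(1/102) - 450268/131861 = 145783/102 - 450268/131861 = 19177164827/13449822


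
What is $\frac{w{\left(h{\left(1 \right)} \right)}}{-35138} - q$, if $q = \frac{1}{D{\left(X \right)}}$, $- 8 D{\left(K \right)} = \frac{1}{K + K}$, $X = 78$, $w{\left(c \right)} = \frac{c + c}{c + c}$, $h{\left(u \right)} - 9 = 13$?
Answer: $\frac{43852223}{35138} \approx 1248.0$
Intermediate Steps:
$h{\left(u \right)} = 22$ ($h{\left(u \right)} = 9 + 13 = 22$)
$w{\left(c \right)} = 1$ ($w{\left(c \right)} = \frac{2 c}{2 c} = 2 c \frac{1}{2 c} = 1$)
$D{\left(K \right)} = - \frac{1}{16 K}$ ($D{\left(K \right)} = - \frac{1}{8 \left(K + K\right)} = - \frac{1}{8 \cdot 2 K} = - \frac{\frac{1}{2} \frac{1}{K}}{8} = - \frac{1}{16 K}$)
$q = -1248$ ($q = \frac{1}{\left(- \frac{1}{16}\right) \frac{1}{78}} = \frac{1}{- \frac{1}{1248}} = -1248$)
$\frac{w{\left(h{\left(1 \right)} \right)}}{-35138} - q = 1 \frac{1}{-35138} - -1248 = 1 \left(- \frac{1}{35138}\right) + 1248 = - \frac{1}{35138} + 1248 = \frac{43852223}{35138}$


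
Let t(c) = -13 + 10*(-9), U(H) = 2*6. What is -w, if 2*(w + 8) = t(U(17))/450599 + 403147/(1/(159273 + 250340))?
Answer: -37204664429877401/450599 ≈ -8.2567e+10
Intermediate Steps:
U(H) = 12
t(c) = -103 (t(c) = -13 - 90 = -103)
w = 37204664429877401/450599 (w = -8 + (-103/450599 + 403147/(1/(159273 + 250340)))/2 = -8 + (-103*1/450599 + 403147/(1/409613))/2 = -8 + (-103/450599 + 403147/(1/409613))/2 = -8 + (-103/450599 + 403147*409613)/2 = -8 + (-103/450599 + 165134252111)/2 = -8 + (½)*(74409328866964386/450599) = -8 + 37204664433482193/450599 = 37204664429877401/450599 ≈ 8.2567e+10)
-w = -1*37204664429877401/450599 = -37204664429877401/450599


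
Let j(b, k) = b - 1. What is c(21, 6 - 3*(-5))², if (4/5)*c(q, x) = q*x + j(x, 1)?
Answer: 5313025/16 ≈ 3.3206e+5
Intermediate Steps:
j(b, k) = -1 + b
c(q, x) = -5/4 + 5*x/4 + 5*q*x/4 (c(q, x) = 5*(q*x + (-1 + x))/4 = 5*(-1 + x + q*x)/4 = -5/4 + 5*x/4 + 5*q*x/4)
c(21, 6 - 3*(-5))² = (-5/4 + 5*(6 - 3*(-5))/4 + (5/4)*21*(6 - 3*(-5)))² = (-5/4 + 5*(6 + 15)/4 + (5/4)*21*(6 + 15))² = (-5/4 + (5/4)*21 + (5/4)*21*21)² = (-5/4 + 105/4 + 2205/4)² = (2305/4)² = 5313025/16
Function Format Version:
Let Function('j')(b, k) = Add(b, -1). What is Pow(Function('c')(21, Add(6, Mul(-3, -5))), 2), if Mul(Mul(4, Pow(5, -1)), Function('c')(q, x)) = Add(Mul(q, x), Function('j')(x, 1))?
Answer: Rational(5313025, 16) ≈ 3.3206e+5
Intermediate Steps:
Function('j')(b, k) = Add(-1, b)
Function('c')(q, x) = Add(Rational(-5, 4), Mul(Rational(5, 4), x), Mul(Rational(5, 4), q, x)) (Function('c')(q, x) = Mul(Rational(5, 4), Add(Mul(q, x), Add(-1, x))) = Mul(Rational(5, 4), Add(-1, x, Mul(q, x))) = Add(Rational(-5, 4), Mul(Rational(5, 4), x), Mul(Rational(5, 4), q, x)))
Pow(Function('c')(21, Add(6, Mul(-3, -5))), 2) = Pow(Add(Rational(-5, 4), Mul(Rational(5, 4), Add(6, Mul(-3, -5))), Mul(Rational(5, 4), 21, Add(6, Mul(-3, -5)))), 2) = Pow(Add(Rational(-5, 4), Mul(Rational(5, 4), Add(6, 15)), Mul(Rational(5, 4), 21, Add(6, 15))), 2) = Pow(Add(Rational(-5, 4), Mul(Rational(5, 4), 21), Mul(Rational(5, 4), 21, 21)), 2) = Pow(Add(Rational(-5, 4), Rational(105, 4), Rational(2205, 4)), 2) = Pow(Rational(2305, 4), 2) = Rational(5313025, 16)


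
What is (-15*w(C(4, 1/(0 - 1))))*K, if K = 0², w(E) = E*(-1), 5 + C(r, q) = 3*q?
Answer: 0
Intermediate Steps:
C(r, q) = -5 + 3*q
w(E) = -E
K = 0
(-15*w(C(4, 1/(0 - 1))))*K = -(-15)*(-5 + 3/(0 - 1))*0 = -(-15)*(-5 + 3/(-1))*0 = -(-15)*(-5 + 3*(-1))*0 = -(-15)*(-5 - 3)*0 = -(-15)*(-8)*0 = -15*8*0 = -120*0 = 0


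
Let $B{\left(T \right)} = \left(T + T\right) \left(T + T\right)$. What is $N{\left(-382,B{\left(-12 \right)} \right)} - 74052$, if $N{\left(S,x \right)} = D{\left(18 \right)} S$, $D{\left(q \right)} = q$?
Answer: $-80928$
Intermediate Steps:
$B{\left(T \right)} = 4 T^{2}$ ($B{\left(T \right)} = 2 T 2 T = 4 T^{2}$)
$N{\left(S,x \right)} = 18 S$
$N{\left(-382,B{\left(-12 \right)} \right)} - 74052 = 18 \left(-382\right) - 74052 = -6876 - 74052 = -80928$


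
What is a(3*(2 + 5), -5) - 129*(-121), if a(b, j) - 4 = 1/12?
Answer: 187357/12 ≈ 15613.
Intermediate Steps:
a(b, j) = 49/12 (a(b, j) = 4 + 1/12 = 49/12)
a(3*(2 + 5), -5) - 129*(-121) = 49/12 - 129*(-121) = 49/12 + 15609 = 187357/12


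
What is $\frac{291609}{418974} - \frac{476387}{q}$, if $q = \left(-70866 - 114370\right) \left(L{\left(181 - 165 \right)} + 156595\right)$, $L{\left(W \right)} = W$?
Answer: $\frac{1409962547146217}{2025738954541484} \approx 0.69602$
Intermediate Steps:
$q = -29009995196$ ($q = \left(-70866 - 114370\right) \left(\left(181 - 165\right) + 156595\right) = - 185236 \left(16 + 156595\right) = \left(-185236\right) 156611 = -29009995196$)
$\frac{291609}{418974} - \frac{476387}{q} = \frac{291609}{418974} - \frac{476387}{-29009995196} = 291609 \cdot \frac{1}{418974} - - \frac{476387}{29009995196} = \frac{97203}{139658} + \frac{476387}{29009995196} = \frac{1409962547146217}{2025738954541484}$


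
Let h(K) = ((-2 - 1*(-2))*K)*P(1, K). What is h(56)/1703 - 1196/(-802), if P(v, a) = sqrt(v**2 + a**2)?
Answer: 598/401 ≈ 1.4913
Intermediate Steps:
P(v, a) = sqrt(a**2 + v**2)
h(K) = 0 (h(K) = ((-2 - 1*(-2))*K)*sqrt(K**2 + 1**2) = ((-2 + 2)*K)*sqrt(K**2 + 1) = (0*K)*sqrt(1 + K**2) = 0*sqrt(1 + K**2) = 0)
h(56)/1703 - 1196/(-802) = 0/1703 - 1196/(-802) = 0*(1/1703) - 1196*(-1/802) = 0 + 598/401 = 598/401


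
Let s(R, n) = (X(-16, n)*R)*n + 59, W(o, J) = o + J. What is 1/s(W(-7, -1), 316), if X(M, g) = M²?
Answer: -1/647109 ≈ -1.5453e-6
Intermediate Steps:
W(o, J) = J + o
s(R, n) = 59 + 256*R*n (s(R, n) = ((-16)²*R)*n + 59 = (256*R)*n + 59 = 256*R*n + 59 = 59 + 256*R*n)
1/s(W(-7, -1), 316) = 1/(59 + 256*(-1 - 7)*316) = 1/(59 + 256*(-8)*316) = 1/(59 - 647168) = 1/(-647109) = -1/647109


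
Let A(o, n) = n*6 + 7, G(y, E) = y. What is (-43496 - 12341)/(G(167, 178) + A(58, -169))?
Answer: 55837/840 ≈ 66.473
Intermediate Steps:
A(o, n) = 7 + 6*n (A(o, n) = 6*n + 7 = 7 + 6*n)
(-43496 - 12341)/(G(167, 178) + A(58, -169)) = (-43496 - 12341)/(167 + (7 + 6*(-169))) = -55837/(167 + (7 - 1014)) = -55837/(167 - 1007) = -55837/(-840) = -55837*(-1/840) = 55837/840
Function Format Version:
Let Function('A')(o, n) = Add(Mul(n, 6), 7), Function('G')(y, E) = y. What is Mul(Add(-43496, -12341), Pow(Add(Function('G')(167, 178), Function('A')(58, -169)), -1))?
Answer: Rational(55837, 840) ≈ 66.473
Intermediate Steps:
Function('A')(o, n) = Add(7, Mul(6, n)) (Function('A')(o, n) = Add(Mul(6, n), 7) = Add(7, Mul(6, n)))
Mul(Add(-43496, -12341), Pow(Add(Function('G')(167, 178), Function('A')(58, -169)), -1)) = Mul(Add(-43496, -12341), Pow(Add(167, Add(7, Mul(6, -169))), -1)) = Mul(-55837, Pow(Add(167, Add(7, -1014)), -1)) = Mul(-55837, Pow(Add(167, -1007), -1)) = Mul(-55837, Pow(-840, -1)) = Mul(-55837, Rational(-1, 840)) = Rational(55837, 840)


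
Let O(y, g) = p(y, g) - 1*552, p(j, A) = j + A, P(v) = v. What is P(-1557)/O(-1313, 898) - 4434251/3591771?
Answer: 1304466730/3473242557 ≈ 0.37558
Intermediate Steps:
p(j, A) = A + j
O(y, g) = -552 + g + y (O(y, g) = (g + y) - 1*552 = (g + y) - 552 = -552 + g + y)
P(-1557)/O(-1313, 898) - 4434251/3591771 = -1557/(-552 + 898 - 1313) - 4434251/3591771 = -1557/(-967) - 4434251*1/3591771 = -1557*(-1/967) - 4434251/3591771 = 1557/967 - 4434251/3591771 = 1304466730/3473242557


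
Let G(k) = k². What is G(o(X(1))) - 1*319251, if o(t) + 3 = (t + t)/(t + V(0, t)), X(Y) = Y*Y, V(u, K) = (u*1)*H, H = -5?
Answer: -319250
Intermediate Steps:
V(u, K) = -5*u (V(u, K) = (u*1)*(-5) = u*(-5) = -5*u)
X(Y) = Y²
o(t) = -1 (o(t) = -3 + (t + t)/(t - 5*0) = -3 + (2*t)/(t + 0) = -3 + (2*t)/t = -3 + 2 = -1)
G(o(X(1))) - 1*319251 = (-1)² - 1*319251 = 1 - 319251 = -319250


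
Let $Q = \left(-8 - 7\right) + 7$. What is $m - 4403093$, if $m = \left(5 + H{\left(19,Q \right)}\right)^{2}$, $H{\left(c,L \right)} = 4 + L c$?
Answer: $-4382644$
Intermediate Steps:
$Q = -8$ ($Q = -15 + 7 = -8$)
$m = 20449$ ($m = \left(5 + \left(4 - 152\right)\right)^{2} = \left(5 - 148\right)^{2} = \left(-143\right)^{2} = 20449$)
$m - 4403093 = 20449 - 4403093 = -4382644$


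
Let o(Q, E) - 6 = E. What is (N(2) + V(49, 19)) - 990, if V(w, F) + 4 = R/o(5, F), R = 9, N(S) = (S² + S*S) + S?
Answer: -24591/25 ≈ -983.64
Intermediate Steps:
o(Q, E) = 6 + E
N(S) = S + 2*S² (N(S) = (S² + S²) + S = 2*S² + S = S + 2*S²)
V(w, F) = -4 + 9/(6 + F)
(N(2) + V(49, 19)) - 990 = (2*(1 + 2*2) + (-15 - 4*19)/(6 + 19)) - 990 = (2*(1 + 4) + (-15 - 76)/25) - 990 = (2*5 + (1/25)*(-91)) - 990 = (10 - 91/25) - 990 = 159/25 - 990 = -24591/25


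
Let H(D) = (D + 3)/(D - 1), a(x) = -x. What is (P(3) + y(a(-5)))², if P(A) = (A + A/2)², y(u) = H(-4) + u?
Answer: 259081/400 ≈ 647.70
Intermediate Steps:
H(D) = (3 + D)/(-1 + D)
y(u) = ⅕ + u (y(u) = (3 - 4)/(-1 - 4) + u = -1/(-5) + u = -⅕*(-1) + u = ⅕ + u)
P(A) = 9*A²/4 (P(A) = (A + A*(½))² = (A + A/2)² = (3*A/2)² = 9*A²/4)
(P(3) + y(a(-5)))² = ((9/4)*3² + (⅕ - 1*(-5)))² = ((9/4)*9 + (⅕ + 5))² = (81/4 + 26/5)² = (509/20)² = 259081/400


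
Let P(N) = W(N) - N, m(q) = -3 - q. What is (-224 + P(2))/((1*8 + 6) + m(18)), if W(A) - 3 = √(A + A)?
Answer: 221/7 ≈ 31.571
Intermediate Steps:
W(A) = 3 + √2*√A (W(A) = 3 + √(A + A) = 3 + √(2*A) = 3 + √2*√A)
P(N) = 3 - N + √2*√N (P(N) = (3 + √2*√N) - N = 3 - N + √2*√N)
(-224 + P(2))/((1*8 + 6) + m(18)) = (-224 + (3 - 1*2 + √2*√2))/((1*8 + 6) + (-3 - 1*18)) = (-224 + (3 - 2 + 2))/((8 + 6) + (-3 - 18)) = (-224 + 3)/(14 - 21) = -221/(-7) = -221*(-⅐) = 221/7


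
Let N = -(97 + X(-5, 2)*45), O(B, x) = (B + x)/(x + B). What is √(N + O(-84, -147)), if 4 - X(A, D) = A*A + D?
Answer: √939 ≈ 30.643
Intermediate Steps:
X(A, D) = 4 - D - A² (X(A, D) = 4 - (A*A + D) = 4 - (A² + D) = 4 - (D + A²) = 4 + (-D - A²) = 4 - D - A²)
O(B, x) = 1 (O(B, x) = (B + x)/(B + x) = 1)
N = 938 (N = -(97 + (4 - 1*2 - 1*(-5)²)*45) = -(97 + (4 - 2 - 1*25)*45) = -(97 + (4 - 2 - 25)*45) = -(97 - 23*45) = -(97 - 1035) = -1*(-938) = 938)
√(N + O(-84, -147)) = √(938 + 1) = √939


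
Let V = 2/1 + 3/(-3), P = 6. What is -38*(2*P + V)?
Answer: -494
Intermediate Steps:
V = 1 (V = 2*1 + 3*(-1/3) = 2 - 1 = 1)
-38*(2*P + V) = -38*(2*6 + 1) = -38*(12 + 1) = -38*13 = -494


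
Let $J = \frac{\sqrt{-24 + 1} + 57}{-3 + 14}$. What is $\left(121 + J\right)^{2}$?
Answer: $\frac{\left(1388 + i \sqrt{23}\right)^{2}}{121} \approx 15922.0 + 110.03 i$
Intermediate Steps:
$J = \frac{57}{11} + \frac{i \sqrt{23}}{11}$ ($J = \frac{\sqrt{-23} + 57}{11} = \left(i \sqrt{23} + 57\right) \frac{1}{11} = \left(57 + i \sqrt{23}\right) \frac{1}{11} = \frac{57}{11} + \frac{i \sqrt{23}}{11} \approx 5.1818 + 0.43598 i$)
$\left(121 + J\right)^{2} = \left(121 + \left(\frac{57}{11} + \frac{i \sqrt{23}}{11}\right)\right)^{2} = \left(\frac{1388}{11} + \frac{i \sqrt{23}}{11}\right)^{2}$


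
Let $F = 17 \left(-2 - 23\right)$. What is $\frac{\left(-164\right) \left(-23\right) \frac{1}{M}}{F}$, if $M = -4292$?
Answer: $\frac{943}{456025} \approx 0.0020679$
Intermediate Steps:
$F = -425$ ($F = 17 \left(-25\right) = -425$)
$\frac{\left(-164\right) \left(-23\right) \frac{1}{M}}{F} = \frac{\left(-164\right) \left(-23\right) \frac{1}{-4292}}{-425} = 3772 \left(- \frac{1}{4292}\right) \left(- \frac{1}{425}\right) = \left(- \frac{943}{1073}\right) \left(- \frac{1}{425}\right) = \frac{943}{456025}$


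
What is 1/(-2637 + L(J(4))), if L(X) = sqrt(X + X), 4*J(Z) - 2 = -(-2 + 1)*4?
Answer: -879/2317922 - sqrt(3)/6953766 ≈ -0.00037947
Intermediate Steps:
J(Z) = 3/2 (J(Z) = 1/2 + (-(-2 + 1)*4)/4 = 1/2 + (-(-1)*4)/4 = 1/2 + (-1*(-4))/4 = 1/2 + (1/4)*4 = 1/2 + 1 = 3/2)
L(X) = sqrt(2)*sqrt(X) (L(X) = sqrt(2*X) = sqrt(2)*sqrt(X))
1/(-2637 + L(J(4))) = 1/(-2637 + sqrt(2)*sqrt(3/2)) = 1/(-2637 + sqrt(2)*(sqrt(6)/2)) = 1/(-2637 + sqrt(3))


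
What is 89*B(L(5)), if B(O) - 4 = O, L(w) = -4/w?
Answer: 1424/5 ≈ 284.80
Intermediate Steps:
B(O) = 4 + O
89*B(L(5)) = 89*(4 - 4/5) = 89*(4 - 4*⅕) = 89*(4 - ⅘) = 89*(16/5) = 1424/5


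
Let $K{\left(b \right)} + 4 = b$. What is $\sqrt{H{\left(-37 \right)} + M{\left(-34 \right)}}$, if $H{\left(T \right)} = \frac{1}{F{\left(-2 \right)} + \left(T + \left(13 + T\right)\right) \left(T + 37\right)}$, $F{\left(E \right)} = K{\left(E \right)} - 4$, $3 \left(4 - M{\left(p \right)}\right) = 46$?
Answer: $\frac{7 i \sqrt{210}}{30} \approx 3.3813 i$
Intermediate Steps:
$K{\left(b \right)} = -4 + b$
$M{\left(p \right)} = - \frac{34}{3}$ ($M{\left(p \right)} = 4 - \frac{46}{3} = - \frac{34}{3}$)
$F{\left(E \right)} = -8 + E$ ($F{\left(E \right)} = \left(-4 + E\right) - 4 = -8 + E$)
$H{\left(T \right)} = \frac{1}{-10 + \left(13 + 2 T\right) \left(37 + T\right)}$ ($H{\left(T \right)} = \frac{1}{\left(-8 - 2\right) + \left(T + \left(13 + T\right)\right) \left(T + 37\right)} = \frac{1}{-10 + \left(13 + 2 T\right) \left(37 + T\right)}$)
$\sqrt{H{\left(-37 \right)} + M{\left(-34 \right)}} = \sqrt{\frac{1}{471 + 2 \left(-37\right)^{2} + 87 \left(-37\right)} - \frac{34}{3}} = \sqrt{\frac{1}{471 + 2 \cdot 1369 - 3219} - \frac{34}{3}} = \sqrt{\frac{1}{471 + 2738 - 3219} - \frac{34}{3}} = \sqrt{\frac{1}{-10} - \frac{34}{3}} = \sqrt{- \frac{1}{10} - \frac{34}{3}} = \sqrt{- \frac{343}{30}} = \frac{7 i \sqrt{210}}{30}$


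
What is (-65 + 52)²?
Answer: 169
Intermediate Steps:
(-65 + 52)² = (-13)² = 169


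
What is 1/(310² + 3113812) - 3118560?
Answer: -10010303166719/3209912 ≈ -3.1186e+6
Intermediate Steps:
1/(310² + 3113812) - 3118560 = 1/(96100 + 3113812) - 3118560 = 1/3209912 - 3118560 = -10010303166719/3209912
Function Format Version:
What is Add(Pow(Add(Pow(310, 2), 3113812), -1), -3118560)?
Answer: Rational(-10010303166719, 3209912) ≈ -3.1186e+6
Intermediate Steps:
Add(Pow(Add(Pow(310, 2), 3113812), -1), -3118560) = Add(Pow(Add(96100, 3113812), -1), -3118560) = Add(Pow(3209912, -1), -3118560) = Add(Rational(1, 3209912), -3118560) = Rational(-10010303166719, 3209912)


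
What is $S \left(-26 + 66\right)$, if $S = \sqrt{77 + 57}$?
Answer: $40 \sqrt{134} \approx 463.03$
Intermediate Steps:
$S = \sqrt{134} \approx 11.576$
$S \left(-26 + 66\right) = \sqrt{134} \left(-26 + 66\right) = \sqrt{134} \cdot 40 = 40 \sqrt{134}$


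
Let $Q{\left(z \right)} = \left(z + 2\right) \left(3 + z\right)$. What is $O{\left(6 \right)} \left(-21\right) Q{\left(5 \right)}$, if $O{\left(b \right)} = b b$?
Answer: $-42336$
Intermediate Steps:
$Q{\left(z \right)} = \left(2 + z\right) \left(3 + z\right)$
$O{\left(b \right)} = b^{2}$
$O{\left(6 \right)} \left(-21\right) Q{\left(5 \right)} = 6^{2} \left(-21\right) \left(6 + 5^{2} + 5 \cdot 5\right) = 36 \left(-21\right) \left(6 + 25 + 25\right) = \left(-756\right) 56 = -42336$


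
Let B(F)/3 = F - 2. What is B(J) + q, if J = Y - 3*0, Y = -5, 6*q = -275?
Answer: -401/6 ≈ -66.833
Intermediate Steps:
q = -275/6 (q = (1/6)*(-275) = -275/6 ≈ -45.833)
J = -5 (J = -5 - 3*0 = -5 + 0 = -5)
B(F) = -6 + 3*F (B(F) = 3*(F - 2) = 3*(-2 + F) = -6 + 3*F)
B(J) + q = (-6 + 3*(-5)) - 275/6 = (-6 - 15) - 275/6 = -21 - 275/6 = -401/6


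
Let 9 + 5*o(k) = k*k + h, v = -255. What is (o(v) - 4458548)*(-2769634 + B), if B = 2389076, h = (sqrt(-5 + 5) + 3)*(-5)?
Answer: 8458943898362/5 ≈ 1.6918e+12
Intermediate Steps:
h = -15 (h = (sqrt(0) + 3)*(-5) = (0 + 3)*(-5) = 3*(-5) = -15)
o(k) = -24/5 + k**2/5 (o(k) = -9/5 + (k*k - 15)/5 = -9/5 + (k**2 - 15)/5 = -9/5 + (-15 + k**2)/5 = -9/5 + (-3 + k**2/5) = -24/5 + k**2/5)
(o(v) - 4458548)*(-2769634 + B) = ((-24/5 + (1/5)*(-255)**2) - 4458548)*(-2769634 + 2389076) = ((-24/5 + (1/5)*65025) - 4458548)*(-380558) = ((-24/5 + 13005) - 4458548)*(-380558) = (65001/5 - 4458548)*(-380558) = -22227739/5*(-380558) = 8458943898362/5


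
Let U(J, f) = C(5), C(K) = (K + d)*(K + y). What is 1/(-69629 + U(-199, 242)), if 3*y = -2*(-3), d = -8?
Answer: -1/69650 ≈ -1.4358e-5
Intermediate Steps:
y = 2 (y = (-2*(-3))/3 = (1/3)*6 = 2)
C(K) = (-8 + K)*(2 + K) (C(K) = (K - 8)*(K + 2) = (-8 + K)*(2 + K))
U(J, f) = -21 (U(J, f) = -16 + 5**2 - 6*5 = -16 + 25 - 30 = -21)
1/(-69629 + U(-199, 242)) = 1/(-69629 - 21) = 1/(-69650) = -1/69650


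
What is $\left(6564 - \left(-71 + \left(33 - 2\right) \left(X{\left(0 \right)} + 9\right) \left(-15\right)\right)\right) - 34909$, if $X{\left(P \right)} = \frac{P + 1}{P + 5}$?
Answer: $-23996$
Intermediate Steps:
$X{\left(P \right)} = \frac{1 + P}{5 + P}$
$\left(6564 - \left(-71 + \left(33 - 2\right) \left(X{\left(0 \right)} + 9\right) \left(-15\right)\right)\right) - 34909 = \left(6564 - \left(-71 + \left(33 - 2\right) \left(\frac{1 + 0}{5 + 0} + 9\right) \left(-15\right)\right)\right) - 34909 = \left(6564 - \left(-71 + 31 \left(\frac{1}{5} \cdot 1 + 9\right) \left(-15\right)\right)\right) - 34909 = \left(6564 - \left(-71 + 31 \left(\frac{1}{5} + 9\right) \left(-15\right)\right)\right) - 34909 = \left(6564 - \left(-71 + 31 \cdot \frac{46}{5} \left(-15\right)\right)\right) - 34909 = \left(6564 - \left(-71 + \frac{1426}{5} \left(-15\right)\right)\right) - 34909 = \left(6564 - \left(-71 - 4278\right)\right) - 34909 = \left(6564 - -4349\right) - 34909 = \left(6564 + 4349\right) - 34909 = 10913 - 34909 = -23996$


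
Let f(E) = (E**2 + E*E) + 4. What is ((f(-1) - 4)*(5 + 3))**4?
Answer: 65536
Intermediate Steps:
f(E) = 4 + 2*E**2 (f(E) = (E**2 + E**2) + 4 = 2*E**2 + 4 = 4 + 2*E**2)
((f(-1) - 4)*(5 + 3))**4 = (((4 + 2*(-1)**2) - 4)*(5 + 3))**4 = (((4 + 2*1) - 4)*8)**4 = (((4 + 2) - 4)*8)**4 = ((6 - 4)*8)**4 = (2*8)**4 = 16**4 = 65536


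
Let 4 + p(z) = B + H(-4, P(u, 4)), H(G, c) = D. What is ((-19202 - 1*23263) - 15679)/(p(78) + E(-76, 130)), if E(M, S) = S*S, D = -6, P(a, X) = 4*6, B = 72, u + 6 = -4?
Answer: -29072/8481 ≈ -3.4279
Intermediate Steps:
u = -10 (u = -6 - 4 = -10)
P(a, X) = 24
H(G, c) = -6
E(M, S) = S²
p(z) = 62 (p(z) = -4 + (72 - 6) = -4 + 66 = 62)
((-19202 - 1*23263) - 15679)/(p(78) + E(-76, 130)) = ((-19202 - 1*23263) - 15679)/(62 + 130²) = ((-19202 - 23263) - 15679)/(62 + 16900) = (-42465 - 15679)/16962 = -58144*1/16962 = -29072/8481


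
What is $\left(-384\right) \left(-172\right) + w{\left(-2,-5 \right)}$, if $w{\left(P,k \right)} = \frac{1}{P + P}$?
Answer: $\frac{264191}{4} \approx 66048.0$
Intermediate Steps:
$w{\left(P,k \right)} = \frac{1}{2 P}$
$\left(-384\right) \left(-172\right) + w{\left(-2,-5 \right)} = \left(-384\right) \left(-172\right) + \frac{1}{2 \left(-2\right)} = 66048 + \frac{1}{2} \left(- \frac{1}{2}\right) = 66048 - \frac{1}{4} = \frac{264191}{4}$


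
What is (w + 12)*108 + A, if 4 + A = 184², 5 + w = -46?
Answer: 29640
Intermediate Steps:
w = -51 (w = -5 - 46 = -51)
A = 33852 (A = -4 + 184² = -4 + 33856 = 33852)
(w + 12)*108 + A = (-51 + 12)*108 + 33852 = -39*108 + 33852 = -4212 + 33852 = 29640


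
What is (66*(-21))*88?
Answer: -121968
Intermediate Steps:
(66*(-21))*88 = -1386*88 = -121968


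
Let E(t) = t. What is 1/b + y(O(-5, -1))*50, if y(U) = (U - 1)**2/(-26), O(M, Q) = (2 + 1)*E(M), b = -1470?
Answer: -9408013/19110 ≈ -492.31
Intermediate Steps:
O(M, Q) = 3*M (O(M, Q) = (2 + 1)*M = 3*M)
y(U) = -(-1 + U)**2/26 (y(U) = (-1 + U)**2*(-1/26) = -(-1 + U)**2/26)
1/b + y(O(-5, -1))*50 = 1/(-1470) - (-1 + 3*(-5))**2/26*50 = -1/1470 - (-1 - 15)**2/26*50 = -1/1470 - 1/26*(-16)**2*50 = -1/1470 - 1/26*256*50 = -1/1470 - 128/13*50 = -1/1470 - 6400/13 = -9408013/19110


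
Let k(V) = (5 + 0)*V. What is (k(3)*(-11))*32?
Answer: -5280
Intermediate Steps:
k(V) = 5*V
(k(3)*(-11))*32 = ((5*3)*(-11))*32 = (15*(-11))*32 = -165*32 = -5280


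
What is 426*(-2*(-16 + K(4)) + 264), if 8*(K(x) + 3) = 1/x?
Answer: 1029003/8 ≈ 1.2863e+5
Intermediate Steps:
K(x) = -3 + 1/(8*x) (K(x) = -3 + (1/x)/8 = -3 + 1/(8*x))
426*(-2*(-16 + K(4)) + 264) = 426*(-2*(-16 + (-3 + (⅛)/4)) + 264) = 426*(-2*(-16 + (-3 + (⅛)*(¼))) + 264) = 426*(-2*(-16 + (-3 + 1/32)) + 264) = 426*(-2*(-16 - 95/32) + 264) = 426*(-2*(-607/32) + 264) = 426*(607/16 + 264) = 426*(4831/16) = 1029003/8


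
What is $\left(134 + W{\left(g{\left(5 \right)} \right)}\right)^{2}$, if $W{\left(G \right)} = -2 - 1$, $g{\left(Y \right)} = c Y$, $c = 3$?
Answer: $17161$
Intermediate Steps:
$g{\left(Y \right)} = 3 Y$
$W{\left(G \right)} = -3$ ($W{\left(G \right)} = -2 - 1 = -3$)
$\left(134 + W{\left(g{\left(5 \right)} \right)}\right)^{2} = \left(134 - 3\right)^{2} = 131^{2} = 17161$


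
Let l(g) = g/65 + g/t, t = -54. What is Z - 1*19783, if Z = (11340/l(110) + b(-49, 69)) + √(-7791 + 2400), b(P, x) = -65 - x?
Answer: -6390297/121 + 3*I*√599 ≈ -52812.0 + 73.423*I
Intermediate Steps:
l(g) = -11*g/3510 (l(g) = g/65 + g/(-54) = g*(1/65) + g*(-1/54) = g/65 - g/54 = -11*g/3510)
Z = -3996554/121 + 3*I*√599 (Z = (11340/((-11/3510*110)) + (-65 - 1*69)) + √(-7791 + 2400) = (11340/(-121/351) + (-65 - 69)) + √(-5391) = (11340*(-351/121) - 134) + 3*I*√599 = (-3980340/121 - 134) + 3*I*√599 = -3996554/121 + 3*I*√599 ≈ -33029.0 + 73.423*I)
Z - 1*19783 = (-3996554/121 + 3*I*√599) - 1*19783 = (-3996554/121 + 3*I*√599) - 19783 = -6390297/121 + 3*I*√599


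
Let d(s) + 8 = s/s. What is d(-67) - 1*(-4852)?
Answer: 4845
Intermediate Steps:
d(s) = -7 (d(s) = -8 + s/s = -8 + 1 = -7)
d(-67) - 1*(-4852) = -7 - 1*(-4852) = -7 + 4852 = 4845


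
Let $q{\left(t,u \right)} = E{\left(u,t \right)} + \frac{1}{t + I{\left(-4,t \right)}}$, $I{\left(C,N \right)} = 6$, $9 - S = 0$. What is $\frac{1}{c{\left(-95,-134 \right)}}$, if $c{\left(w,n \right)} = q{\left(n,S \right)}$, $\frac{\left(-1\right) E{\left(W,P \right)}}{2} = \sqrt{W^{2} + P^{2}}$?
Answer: $\frac{128}{1182072831} - \frac{32768 \sqrt{18037}}{1182072831} \approx -0.0037228$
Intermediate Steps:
$E{\left(W,P \right)} = - 2 \sqrt{P^{2} + W^{2}}$ ($E{\left(W,P \right)} = - 2 \sqrt{W^{2} + P^{2}} = - 2 \sqrt{P^{2} + W^{2}}$)
$S = 9$ ($S = 9 - 0 = 9 + 0 = 9$)
$q{\left(t,u \right)} = \frac{1}{6 + t} - 2 \sqrt{t^{2} + u^{2}}$ ($q{\left(t,u \right)} = - 2 \sqrt{t^{2} + u^{2}} + \frac{1}{t + 6} = - 2 \sqrt{t^{2} + u^{2}} + \frac{1}{6 + t} = \frac{1}{6 + t} - 2 \sqrt{t^{2} + u^{2}}$)
$c{\left(w,n \right)} = \frac{1 - 12 \sqrt{81 + n^{2}} - 2 n \sqrt{81 + n^{2}}}{6 + n}$ ($c{\left(w,n \right)} = \frac{1 - 12 \sqrt{n^{2} + 9^{2}} - 2 n \sqrt{n^{2} + 9^{2}}}{6 + n} = \frac{1 - 12 \sqrt{n^{2} + 81} - 2 n \sqrt{n^{2} + 81}}{6 + n} = \frac{1 - 12 \sqrt{81 + n^{2}} - 2 n \sqrt{81 + n^{2}}}{6 + n}$)
$\frac{1}{c{\left(-95,-134 \right)}} = \frac{1}{\frac{1}{6 - 134} \left(1 - 12 \sqrt{81 + \left(-134\right)^{2}} - - 268 \sqrt{81 + \left(-134\right)^{2}}\right)} = \frac{1}{\frac{1}{-128} \left(1 - 12 \sqrt{81 + 17956} - - 268 \sqrt{81 + 17956}\right)} = \frac{1}{\left(- \frac{1}{128}\right) \left(1 - 12 \sqrt{18037} - - 268 \sqrt{18037}\right)} = \frac{1}{\left(- \frac{1}{128}\right) \left(1 - 12 \sqrt{18037} + 268 \sqrt{18037}\right)} = \frac{1}{\left(- \frac{1}{128}\right) \left(1 + 256 \sqrt{18037}\right)} = \frac{1}{- \frac{1}{128} - 2 \sqrt{18037}}$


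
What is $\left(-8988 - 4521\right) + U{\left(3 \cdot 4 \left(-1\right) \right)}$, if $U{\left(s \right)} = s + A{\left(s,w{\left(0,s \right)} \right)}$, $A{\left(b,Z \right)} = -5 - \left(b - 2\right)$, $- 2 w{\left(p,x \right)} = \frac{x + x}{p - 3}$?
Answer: $-13512$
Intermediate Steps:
$w{\left(p,x \right)} = - \frac{x}{-3 + p}$ ($w{\left(p,x \right)} = - \frac{\left(x + x\right) \frac{1}{p - 3}}{2} = - \frac{2 x \frac{1}{-3 + p}}{2} = - \frac{x}{-3 + p}$)
$A{\left(b,Z \right)} = -3 - b$ ($A{\left(b,Z \right)} = -5 - \left(-2 + b\right) = -3 - b$)
$U{\left(s \right)} = -3$ ($U{\left(s \right)} = s - \left(3 + s\right) = -3$)
$\left(-8988 - 4521\right) + U{\left(3 \cdot 4 \left(-1\right) \right)} = \left(-8988 - 4521\right) - 3 = -13509 - 3 = -13512$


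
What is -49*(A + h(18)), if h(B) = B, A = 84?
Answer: -4998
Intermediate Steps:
-49*(A + h(18)) = -49*(84 + 18) = -49*102 = -4998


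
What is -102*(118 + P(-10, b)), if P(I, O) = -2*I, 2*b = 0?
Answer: -14076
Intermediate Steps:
b = 0 (b = (½)*0 = 0)
-102*(118 + P(-10, b)) = -102*(118 - 2*(-10)) = -102*(118 + 20) = -102*138 = -14076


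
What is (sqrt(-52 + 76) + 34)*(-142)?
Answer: -4828 - 284*sqrt(6) ≈ -5523.7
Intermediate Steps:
(sqrt(-52 + 76) + 34)*(-142) = (sqrt(24) + 34)*(-142) = (2*sqrt(6) + 34)*(-142) = (34 + 2*sqrt(6))*(-142) = -4828 - 284*sqrt(6)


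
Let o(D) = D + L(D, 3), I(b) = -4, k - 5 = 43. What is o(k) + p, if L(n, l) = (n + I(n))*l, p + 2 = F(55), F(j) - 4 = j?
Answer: 237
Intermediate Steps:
k = 48 (k = 5 + 43 = 48)
F(j) = 4 + j
p = 57 (p = -2 + (4 + 55) = -2 + 59 = 57)
L(n, l) = l*(-4 + n) (L(n, l) = (n - 4)*l = (-4 + n)*l = l*(-4 + n))
o(D) = -12 + 4*D (o(D) = D + 3*(-4 + D) = D + (-12 + 3*D) = -12 + 4*D)
o(k) + p = (-12 + 4*48) + 57 = (-12 + 192) + 57 = 180 + 57 = 237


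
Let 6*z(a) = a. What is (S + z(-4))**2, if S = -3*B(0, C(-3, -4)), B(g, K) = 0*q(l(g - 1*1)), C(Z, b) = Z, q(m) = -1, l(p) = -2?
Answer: 4/9 ≈ 0.44444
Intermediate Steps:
z(a) = a/6
B(g, K) = 0 (B(g, K) = 0*(-1) = 0)
S = 0 (S = -3*0 = 0)
(S + z(-4))**2 = (0 + (1/6)*(-4))**2 = (0 - 2/3)**2 = (-2/3)**2 = 4/9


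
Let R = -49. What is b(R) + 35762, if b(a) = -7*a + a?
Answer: 36056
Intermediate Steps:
b(a) = -6*a
b(R) + 35762 = -6*(-49) + 35762 = 294 + 35762 = 36056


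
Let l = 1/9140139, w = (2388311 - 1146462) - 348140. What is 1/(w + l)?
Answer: 9140139/8168624485552 ≈ 1.1189e-6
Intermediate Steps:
w = 893709 (w = 1241849 - 348140 = 893709)
l = 1/9140139 ≈ 1.0941e-7
1/(w + l) = 1/(893709 + 1/9140139) = 1/(8168624485552/9140139) = 9140139/8168624485552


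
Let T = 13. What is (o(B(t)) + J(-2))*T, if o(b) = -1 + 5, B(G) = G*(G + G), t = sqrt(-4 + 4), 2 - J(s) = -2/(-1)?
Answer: 52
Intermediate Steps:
J(s) = 0 (J(s) = 2 - (-2)/(-1) = 2 - (-2)*(-1) = 2 - 1*2 = 2 - 2 = 0)
t = 0 (t = sqrt(0) = 0)
B(G) = 2*G**2 (B(G) = G*(2*G) = 2*G**2)
o(b) = 4
(o(B(t)) + J(-2))*T = (4 + 0)*13 = 4*13 = 52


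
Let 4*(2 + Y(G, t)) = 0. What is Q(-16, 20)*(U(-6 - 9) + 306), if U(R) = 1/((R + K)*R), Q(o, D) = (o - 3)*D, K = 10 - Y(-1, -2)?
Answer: -1046596/9 ≈ -1.1629e+5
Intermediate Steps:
Y(G, t) = -2 (Y(G, t) = -2 + (¼)*0 = -2 + 0 = -2)
K = 12 (K = 10 - 1*(-2) = 10 + 2 = 12)
Q(o, D) = D*(-3 + o) (Q(o, D) = (-3 + o)*D = D*(-3 + o))
U(R) = 1/(R*(12 + R)) (U(R) = 1/((R + 12)*R) = 1/((12 + R)*R) = 1/(R*(12 + R)))
Q(-16, 20)*(U(-6 - 9) + 306) = (20*(-3 - 16))*(1/((-6 - 9)*(12 + (-6 - 9))) + 306) = (20*(-19))*(1/((-15)*(12 - 15)) + 306) = -380*(-1/15/(-3) + 306) = -380*(-1/15*(-⅓) + 306) = -380*(1/45 + 306) = -380*13771/45 = -1046596/9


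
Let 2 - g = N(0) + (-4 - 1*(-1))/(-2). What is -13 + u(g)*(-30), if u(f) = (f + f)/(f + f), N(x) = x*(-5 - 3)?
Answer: -43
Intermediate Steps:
N(x) = -8*x (N(x) = x*(-8) = -8*x)
g = ½ (g = 2 - (-8*0 + (-4 - 1*(-1))/(-2)) = 2 - (0 + (-4 + 1)*(-½)) = 2 - (0 - 3*(-½)) = 2 - (0 + 3/2) = 2 - 1*3/2 = 2 - 3/2 = ½ ≈ 0.50000)
u(f) = 1 (u(f) = (2*f)/((2*f)) = (2*f)*(1/(2*f)) = 1)
-13 + u(g)*(-30) = -13 + 1*(-30) = -13 - 30 = -43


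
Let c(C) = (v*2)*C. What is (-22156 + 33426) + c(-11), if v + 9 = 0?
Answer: 11468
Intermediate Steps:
v = -9 (v = -9 + 0 = -9)
c(C) = -18*C (c(C) = (-9*2)*C = -18*C)
(-22156 + 33426) + c(-11) = (-22156 + 33426) - 18*(-11) = 11270 + 198 = 11468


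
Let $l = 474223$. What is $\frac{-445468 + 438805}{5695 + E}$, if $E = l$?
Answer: $- \frac{6663}{479918} \approx -0.013884$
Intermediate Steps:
$E = 474223$
$\frac{-445468 + 438805}{5695 + E} = \frac{-445468 + 438805}{5695 + 474223} = - \frac{6663}{479918}$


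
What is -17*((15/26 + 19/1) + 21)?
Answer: -17935/26 ≈ -689.81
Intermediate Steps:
-17*((15/26 + 19/1) + 21) = -17*((15*(1/26) + 19*1) + 21) = -17*((15/26 + 19) + 21) = -17*(509/26 + 21) = -17*1055/26 = -17935/26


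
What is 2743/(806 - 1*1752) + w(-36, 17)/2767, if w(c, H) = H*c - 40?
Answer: -8206673/2617582 ≈ -3.1352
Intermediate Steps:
w(c, H) = -40 + H*c
2743/(806 - 1*1752) + w(-36, 17)/2767 = 2743/(806 - 1*1752) + (-40 + 17*(-36))/2767 = 2743/(806 - 1752) + (-40 - 612)*(1/2767) = 2743/(-946) - 652*1/2767 = 2743*(-1/946) - 652/2767 = -2743/946 - 652/2767 = -8206673/2617582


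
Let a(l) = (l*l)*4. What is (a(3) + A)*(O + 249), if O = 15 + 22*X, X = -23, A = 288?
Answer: -78408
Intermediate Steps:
a(l) = 4*l² (a(l) = l²*4 = 4*l²)
O = -491 (O = 15 + 22*(-23) = 15 - 506 = -491)
(a(3) + A)*(O + 249) = (4*3² + 288)*(-491 + 249) = (4*9 + 288)*(-242) = (36 + 288)*(-242) = 324*(-242) = -78408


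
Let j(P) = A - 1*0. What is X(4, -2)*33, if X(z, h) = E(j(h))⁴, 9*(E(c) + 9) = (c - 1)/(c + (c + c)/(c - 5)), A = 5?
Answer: 216513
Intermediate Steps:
j(P) = 5 (j(P) = 5 - 1*0 = 5 + 0 = 5)
E(c) = -9 + (-1 + c)/(9*(c + 2*c/(-5 + c))) (E(c) = -9 + ((c - 1)/(c + (c + c)/(c - 5)))/9 = -9 + ((-1 + c)/(c + (2*c)/(-5 + c)))/9 = -9 + ((-1 + c)/(c + 2*c/(-5 + c)))/9 = -9 + (-1 + c)/(9*(c + 2*c/(-5 + c))))
X(z, h) = 6561 (X(z, h) = ((⅑)*(5 - 80*5² + 237*5)/(5*(-3 + 5)))⁴ = ((⅑)*(⅕)*(5 - 80*25 + 1185)/2)⁴ = ((⅑)*(⅕)*(½)*(5 - 2000 + 1185))⁴ = ((⅑)*(⅕)*(½)*(-810))⁴ = (-9)⁴ = 6561)
X(4, -2)*33 = 6561*33 = 216513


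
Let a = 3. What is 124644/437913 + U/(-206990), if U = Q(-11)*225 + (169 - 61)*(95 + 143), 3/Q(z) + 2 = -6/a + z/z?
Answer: 697260773/4316362470 ≈ 0.16154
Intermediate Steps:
Q(z) = -1 (Q(z) = 3/(-2 + (-6/3 + z/z)) = 3/(-2 + (-6*1/3 + 1)) = 3/(-2 + (-2 + 1)) = 3/(-2 - 1) = 3/(-3) = 3*(-1/3) = -1)
U = 25479 (U = -1*225 + (169 - 61)*(95 + 143) = -225 + 108*238 = -225 + 25704 = 25479)
124644/437913 + U/(-206990) = 124644/437913 + 25479/(-206990) = 124644*(1/437913) + 25479*(-1/206990) = 41548/145971 - 25479/206990 = 697260773/4316362470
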